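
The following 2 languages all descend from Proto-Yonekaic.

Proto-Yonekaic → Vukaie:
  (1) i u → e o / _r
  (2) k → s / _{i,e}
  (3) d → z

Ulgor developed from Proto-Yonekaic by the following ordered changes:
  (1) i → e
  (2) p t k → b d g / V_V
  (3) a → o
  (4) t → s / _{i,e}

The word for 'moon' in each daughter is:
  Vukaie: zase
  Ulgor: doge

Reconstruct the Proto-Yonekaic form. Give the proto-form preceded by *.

*dake

Position 3: Vukaie has s, Ulgor has g. Taking the neighbouring segments as reconstructed: Vukaie s could go back to *k or *s; Ulgor g could go back to *k or *g — the one source consistent with every daughter is *k.
Position 2: Vukaie has a, Ulgor has o. Vukaie preserves a here (none of its changes turn any other segment into a), so the proto-segment is *a.
This points to *dake. Verify forward in each daughter:
Vukaie: *dake
  dake (rule 1 does not apply)
  dake → dase   [palatalisation]
  dase → zase   [unconditioned shift]
  giving Vukaie zase.
Ulgor: *dake > dage > doge  (by intervocalic voicing, vowel merger)
Only *dake yields all of Vukaie zase, Ulgor doge.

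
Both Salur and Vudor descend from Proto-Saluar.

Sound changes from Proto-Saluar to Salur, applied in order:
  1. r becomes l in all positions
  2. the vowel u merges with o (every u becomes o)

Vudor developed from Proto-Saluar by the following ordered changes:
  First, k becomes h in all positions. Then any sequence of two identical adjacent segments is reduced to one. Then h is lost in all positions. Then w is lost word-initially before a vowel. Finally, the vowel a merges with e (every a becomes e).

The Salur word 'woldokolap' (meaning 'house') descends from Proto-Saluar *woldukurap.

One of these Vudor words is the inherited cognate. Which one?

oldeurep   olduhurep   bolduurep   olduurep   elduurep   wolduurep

Vudor: *woldukurap > wolduhurap > wolduurap > olduurap > olduurep  (by unconditioned shift, h-loss, glide loss, vowel merger)
Only 'olduurep' matches the regular Vudor development of *woldukurap.

olduurep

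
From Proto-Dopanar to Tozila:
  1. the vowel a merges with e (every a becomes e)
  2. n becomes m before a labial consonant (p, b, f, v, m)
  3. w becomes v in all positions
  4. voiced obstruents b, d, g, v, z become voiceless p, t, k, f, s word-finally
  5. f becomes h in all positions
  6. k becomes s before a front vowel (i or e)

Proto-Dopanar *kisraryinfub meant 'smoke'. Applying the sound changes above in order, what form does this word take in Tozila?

sisreryimhup

Tozila: *kisraryinfub > kisreryinfub > kisreryimfub > kisreryimfup > kisreryimhup > sisreryimhup  (by vowel merger, nasal place assimilation, final devoicing, unconditioned shift, palatalisation)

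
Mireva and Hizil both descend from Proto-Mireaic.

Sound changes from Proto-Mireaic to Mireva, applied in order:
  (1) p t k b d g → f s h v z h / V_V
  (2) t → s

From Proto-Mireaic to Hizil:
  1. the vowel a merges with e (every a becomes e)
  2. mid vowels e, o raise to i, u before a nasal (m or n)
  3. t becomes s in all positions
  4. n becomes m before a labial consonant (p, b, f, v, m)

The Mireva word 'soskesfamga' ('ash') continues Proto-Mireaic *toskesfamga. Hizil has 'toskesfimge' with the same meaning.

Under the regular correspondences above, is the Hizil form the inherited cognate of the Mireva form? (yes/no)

no

Derive the expected Hizil reflex of *toskesfamga:
Hizil: *toskesfamga
  toskesfamga → toskesfemge   [vowel merger]
  toskesfemge → toskesfimge   [pre-nasal raising]
  toskesfimge → soskesfimge   [unconditioned shift]
  soskesfimge (rule 4 does not apply)
  giving Hizil soskesfimge.
The regular Hizil reflex would be 'soskesfimge', but the attested form is 'toskesfimge'. The correspondence is irregular, so they are not cognates (the Hizil form has a different source).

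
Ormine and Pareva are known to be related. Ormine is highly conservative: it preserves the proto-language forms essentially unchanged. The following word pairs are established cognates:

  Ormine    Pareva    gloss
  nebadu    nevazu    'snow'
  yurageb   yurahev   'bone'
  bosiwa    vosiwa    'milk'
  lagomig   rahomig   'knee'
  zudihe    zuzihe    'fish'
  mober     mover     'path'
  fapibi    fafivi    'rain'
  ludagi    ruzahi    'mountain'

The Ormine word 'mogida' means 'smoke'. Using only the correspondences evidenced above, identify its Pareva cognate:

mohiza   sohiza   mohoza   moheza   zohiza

ludagi ~ ruzahi — Ormine g corresponds to Pareva h between vowels (before a front vowel).
ludagi ~ ruzahi — Ormine d corresponds to Pareva z between vowels (before a back vowel).
Applying these to Ormine 'mogida':
  mogida → mohida   (g→h between vowels (before a front vowel))
  mohida → mohiza   (d→z between vowels (before a back vowel))
So the Pareva cognate is 'mohiza'.

mohiza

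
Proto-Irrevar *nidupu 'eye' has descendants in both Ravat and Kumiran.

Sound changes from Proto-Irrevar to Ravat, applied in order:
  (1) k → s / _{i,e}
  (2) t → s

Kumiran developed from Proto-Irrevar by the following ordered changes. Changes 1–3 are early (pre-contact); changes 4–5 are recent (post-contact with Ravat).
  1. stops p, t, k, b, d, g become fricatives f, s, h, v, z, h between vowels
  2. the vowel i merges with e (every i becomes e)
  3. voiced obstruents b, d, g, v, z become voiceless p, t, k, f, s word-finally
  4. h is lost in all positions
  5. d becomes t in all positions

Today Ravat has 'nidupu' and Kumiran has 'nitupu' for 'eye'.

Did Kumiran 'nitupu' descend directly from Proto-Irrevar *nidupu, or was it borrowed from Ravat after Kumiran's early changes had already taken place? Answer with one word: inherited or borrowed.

If inherited, *nidupu would pass through all of Kumiran's changes:
Kumiran: *nidupu
  nidupu → nizufu   [intervocalic lenition]
  nizufu → nezufu   [vowel merger]
  nezufu (rule 3 does not apply)
  nezufu (rule 4 does not apply)
  nezufu (rule 5 does not apply)
  giving Kumiran nezufu.
If borrowed from Ravat 'nidupu' after the early changes, it would undergo only the recent ones:
  rule 4 (h-loss): no change (nidupu)
  rule 5 (unconditioned shift): nidupu → nitupu
  ⇒ as a loan: nitupu
Kumiran 'nitupu' matches the loan outcome 'nitupu', not the inherited 'nezufu' — it skipped the early Kumiran changes, so it was borrowed from Ravat.

borrowed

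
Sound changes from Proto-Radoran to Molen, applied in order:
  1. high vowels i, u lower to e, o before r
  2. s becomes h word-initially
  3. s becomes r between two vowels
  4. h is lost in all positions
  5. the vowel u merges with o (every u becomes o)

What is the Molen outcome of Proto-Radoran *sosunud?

Molen: *sosunud
  sosunud (rule 1 does not apply)
  sosunud → hosunud   [debuccalisation]
  hosunud → horunud   [rhotacism]
  horunud → orunud   [h-loss]
  orunud → oronod   [vowel merger]
  giving Molen oronod.

oronod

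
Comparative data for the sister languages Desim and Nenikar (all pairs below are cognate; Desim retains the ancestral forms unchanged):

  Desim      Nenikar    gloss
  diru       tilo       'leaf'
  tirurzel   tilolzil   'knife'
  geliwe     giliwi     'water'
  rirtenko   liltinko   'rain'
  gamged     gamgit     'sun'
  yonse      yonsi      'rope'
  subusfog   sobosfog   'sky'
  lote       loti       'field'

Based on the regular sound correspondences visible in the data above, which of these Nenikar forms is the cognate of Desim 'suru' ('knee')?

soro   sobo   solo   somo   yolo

tirurzel ~ tilolzil — Desim u corresponds to Nenikar o after a consonant, before r.
diru ~ tilo, tirurzel ~ tilolzil — Desim r corresponds to Nenikar l between vowels (before a back vowel).
diru ~ tilo — Desim u corresponds to Nenikar o word-finally.
Applying these to Desim 'suru':
  suru → soru   (u→o after a consonant, before r)
  soru → solu   (r→l between vowels (before a back vowel))
  solu → solo   (u→o word-finally)
So the Nenikar cognate is 'solo'.

solo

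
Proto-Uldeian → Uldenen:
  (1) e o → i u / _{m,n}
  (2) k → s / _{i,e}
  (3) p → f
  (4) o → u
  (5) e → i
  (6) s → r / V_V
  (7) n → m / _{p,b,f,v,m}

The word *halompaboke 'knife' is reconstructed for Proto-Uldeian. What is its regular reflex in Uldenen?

Uldenen: *halompaboke > halumpaboke > halumpabose > halumfabose > halumfabuse > halumfabusi > halumfaburi  (by pre-nasal raising, palatalisation, unconditioned shift, vowel merger, vowel merger, rhotacism)

halumfaburi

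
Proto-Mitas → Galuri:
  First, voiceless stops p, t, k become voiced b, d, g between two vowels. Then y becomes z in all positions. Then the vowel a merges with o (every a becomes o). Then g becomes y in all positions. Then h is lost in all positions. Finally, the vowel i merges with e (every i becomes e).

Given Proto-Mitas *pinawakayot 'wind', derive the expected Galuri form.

Galuri: *pinawakayot
  pinawakayot → pinawagayot   [intervocalic voicing]
  pinawagayot → pinawagazot   [unconditioned shift]
  pinawagazot → pinowogozot   [vowel merger]
  pinowogozot → pinowoyozot   [unconditioned shift]
  pinowoyozot (rule 5 does not apply)
  pinowoyozot → penowoyozot   [vowel merger]
  giving Galuri penowoyozot.

penowoyozot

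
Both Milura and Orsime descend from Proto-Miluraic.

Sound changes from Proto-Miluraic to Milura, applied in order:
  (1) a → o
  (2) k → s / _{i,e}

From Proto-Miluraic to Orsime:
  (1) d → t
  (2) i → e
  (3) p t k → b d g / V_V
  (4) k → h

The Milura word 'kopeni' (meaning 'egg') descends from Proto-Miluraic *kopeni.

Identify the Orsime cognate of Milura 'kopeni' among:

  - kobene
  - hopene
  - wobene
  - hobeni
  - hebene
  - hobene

Orsime: *kopeni
  kopeni (rule 1 does not apply)
  kopeni → kopene   [vowel merger]
  kopene → kobene   [intervocalic voicing]
  kobene → hobene   [unconditioned shift]
  giving Orsime hobene.
The other candidates each miss or misapply at least one Orsime change.

hobene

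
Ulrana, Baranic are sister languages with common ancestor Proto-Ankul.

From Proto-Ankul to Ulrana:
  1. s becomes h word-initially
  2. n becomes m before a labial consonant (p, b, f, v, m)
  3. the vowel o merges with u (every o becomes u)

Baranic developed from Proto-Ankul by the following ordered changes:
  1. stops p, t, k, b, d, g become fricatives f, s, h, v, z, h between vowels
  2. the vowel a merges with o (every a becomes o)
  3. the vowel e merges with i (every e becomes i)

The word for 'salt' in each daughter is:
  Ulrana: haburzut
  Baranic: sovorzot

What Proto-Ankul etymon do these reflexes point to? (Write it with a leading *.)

Position 7: Ulrana has u, Baranic has o. Taking the neighbouring segments as reconstructed: Ulrana u could go back to *o or *u; Baranic o could go back to *a or *o — the one source consistent with every daughter is *o.
Position 3: Ulrana has b, Baranic has v. Ulrana preserves b here (none of its changes turn any other segment into b), so the proto-segment is *b.
Position 1: Ulrana has h, Baranic has s. Taking the neighbouring segments as reconstructed: Ulrana h could go back to *s or *h; Baranic s can only go back to *s — the one source consistent with every daughter is *s.
Verify the candidate proto-form against each daughter:
Ulrana: start from *saborzot.
  rule 1 (debuccalisation): saborzot → haborzot
  rule 2: no change — haborzot
  rule 3 (vowel merger): haborzot → haburzut
  ⇒ Ulrana haburzut
Baranic: *saborzot
  saborzot → savorzot   [intervocalic lenition]
  savorzot → sovorzot   [vowel merger]
  sovorzot (rule 3 does not apply)
  giving Baranic sovorzot.
No other proto-form is consistent with every reflex, so the reconstruction is *saborzot.

*saborzot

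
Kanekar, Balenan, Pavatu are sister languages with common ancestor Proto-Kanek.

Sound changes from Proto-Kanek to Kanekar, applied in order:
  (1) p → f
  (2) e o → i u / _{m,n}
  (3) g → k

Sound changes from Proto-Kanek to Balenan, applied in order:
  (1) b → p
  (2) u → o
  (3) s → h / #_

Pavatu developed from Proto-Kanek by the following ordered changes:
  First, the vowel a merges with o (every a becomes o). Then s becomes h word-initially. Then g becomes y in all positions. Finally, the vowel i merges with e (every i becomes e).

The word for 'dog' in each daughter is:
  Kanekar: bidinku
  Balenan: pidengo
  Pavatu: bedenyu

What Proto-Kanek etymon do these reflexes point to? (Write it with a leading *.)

Position 2: Kanekar has i, Balenan has i, Pavatu has e. Balenan preserves i here (none of its changes turn any other segment into i), so the proto-segment is *i.
Position 1: Kanekar has b, Balenan has p, Pavatu has b. Kanekar preserves b here (none of its changes turn any other segment into b), so the proto-segment is *b.
Position 6: Kanekar has k, Balenan has g, Pavatu has y. Balenan preserves g here (none of its changes turn any other segment into g), so the proto-segment is *g.
Continuing position by position gives *bidengu; check it forward:
Kanekar: *bidengu > bidingu > bidinku  (by pre-nasal raising, unconditioned shift)
Balenan: start from *bidengu.
  rule 1 (unconditioned shift): bidengu → pidengu
  rule 2 (vowel merger): pidengu → pidengo
  rule 3: no change — pidengo
  ⇒ Balenan pidengo
Pavatu: start from *bidengu.
  rule 1: no change — bidengu
  rule 2: no change — bidengu
  rule 3 (unconditioned shift): bidengu → bidenyu
  rule 4 (vowel merger): bidenyu → bedenyu
  ⇒ Pavatu bedenyu
No other proto-form is consistent with every reflex, so the reconstruction is *bidengu.

*bidengu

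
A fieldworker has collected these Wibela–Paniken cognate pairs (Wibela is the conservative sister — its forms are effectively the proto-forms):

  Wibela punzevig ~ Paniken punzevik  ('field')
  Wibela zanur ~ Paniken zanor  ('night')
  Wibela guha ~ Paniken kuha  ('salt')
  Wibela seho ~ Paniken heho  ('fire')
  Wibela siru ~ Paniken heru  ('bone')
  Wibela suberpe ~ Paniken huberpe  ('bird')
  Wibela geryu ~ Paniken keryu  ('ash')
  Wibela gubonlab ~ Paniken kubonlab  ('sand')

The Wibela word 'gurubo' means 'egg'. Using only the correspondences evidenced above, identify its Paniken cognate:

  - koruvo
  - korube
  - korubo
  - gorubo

korubo

guha ~ kuha, gubonlab ~ kubonlab — Wibela g corresponds to Paniken k word-initially before a back vowel.
zanur ~ zanor — Wibela u corresponds to Paniken o after a consonant, before r.
Applying these to Wibela 'gurubo':
  gurubo → kurubo   (g→k word-initially before a back vowel)
  kurubo → korubo   (u→o after a consonant, before r)
So the Paniken cognate is 'korubo'.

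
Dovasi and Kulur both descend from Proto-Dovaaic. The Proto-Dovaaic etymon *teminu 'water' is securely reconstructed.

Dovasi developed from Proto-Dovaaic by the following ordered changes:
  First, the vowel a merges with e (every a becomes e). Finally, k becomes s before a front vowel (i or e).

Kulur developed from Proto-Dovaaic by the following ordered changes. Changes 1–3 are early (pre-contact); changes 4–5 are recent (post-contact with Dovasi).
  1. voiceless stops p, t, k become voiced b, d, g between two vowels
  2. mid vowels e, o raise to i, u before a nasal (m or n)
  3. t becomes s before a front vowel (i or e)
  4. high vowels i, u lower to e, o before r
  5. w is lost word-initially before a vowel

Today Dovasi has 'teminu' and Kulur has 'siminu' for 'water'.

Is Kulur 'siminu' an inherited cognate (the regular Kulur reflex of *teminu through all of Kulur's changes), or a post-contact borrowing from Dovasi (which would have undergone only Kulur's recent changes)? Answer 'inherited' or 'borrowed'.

If inherited, *teminu would pass through all of Kulur's changes:
Kulur: *teminu > timinu > siminu  (by pre-nasal raising, palatalisation)
If borrowed from Dovasi 'teminu' after the early changes, it would undergo only the recent ones:
  rule 4 (pre-rhotic lowering): no change (teminu)
  rule 5 (glide loss): no change (teminu)
  ⇒ as a loan: teminu
Kulur 'siminu' matches the inherited outcome exactly, so it is an inherited cognate, not a loan.

inherited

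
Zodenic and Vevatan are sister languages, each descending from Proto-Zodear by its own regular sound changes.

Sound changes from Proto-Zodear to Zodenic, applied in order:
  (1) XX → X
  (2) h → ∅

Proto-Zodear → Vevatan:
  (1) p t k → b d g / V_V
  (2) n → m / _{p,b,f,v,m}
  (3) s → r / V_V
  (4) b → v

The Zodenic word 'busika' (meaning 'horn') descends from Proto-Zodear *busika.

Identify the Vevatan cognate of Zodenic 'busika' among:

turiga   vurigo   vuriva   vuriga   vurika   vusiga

vuriga

Vevatan: *busika > busiga > buriga > vuriga  (by intervocalic voicing, rhotacism, unconditioned shift)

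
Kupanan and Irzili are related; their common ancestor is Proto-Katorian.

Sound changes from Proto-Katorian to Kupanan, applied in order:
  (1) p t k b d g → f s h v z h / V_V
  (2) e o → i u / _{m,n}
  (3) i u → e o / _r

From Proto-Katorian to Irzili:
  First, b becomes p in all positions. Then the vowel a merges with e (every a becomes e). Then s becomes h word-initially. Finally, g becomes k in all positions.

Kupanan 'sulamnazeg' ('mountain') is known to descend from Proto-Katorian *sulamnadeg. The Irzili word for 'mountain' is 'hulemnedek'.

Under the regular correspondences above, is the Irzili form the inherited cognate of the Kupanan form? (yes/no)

Derive the expected Irzili reflex of *sulamnadeg:
Irzili: start from *sulamnadeg.
  rule 1: no change — sulamnadeg
  rule 2 (vowel merger): sulamnadeg → sulemnedeg
  rule 3 (debuccalisation): sulemnedeg → hulemnedeg
  rule 4 (unconditioned shift): hulemnedeg → hulemnedek
  ⇒ Irzili hulemnedek
Irzili 'hulemnedek' matches the regular reflex exactly, so the pair is cognate.

yes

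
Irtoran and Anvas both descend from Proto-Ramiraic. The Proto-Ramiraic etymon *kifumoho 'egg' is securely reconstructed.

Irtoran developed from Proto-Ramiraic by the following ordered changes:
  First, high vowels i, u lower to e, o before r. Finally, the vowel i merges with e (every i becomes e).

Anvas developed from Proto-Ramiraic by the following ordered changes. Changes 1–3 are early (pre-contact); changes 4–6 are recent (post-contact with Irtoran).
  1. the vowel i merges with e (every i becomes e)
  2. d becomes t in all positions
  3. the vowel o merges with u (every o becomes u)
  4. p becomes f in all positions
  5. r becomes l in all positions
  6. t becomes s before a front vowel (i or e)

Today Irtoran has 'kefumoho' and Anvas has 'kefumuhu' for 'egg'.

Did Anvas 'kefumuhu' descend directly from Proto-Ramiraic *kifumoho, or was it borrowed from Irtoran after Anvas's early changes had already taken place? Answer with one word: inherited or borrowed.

If inherited, *kifumoho would pass through all of Anvas's changes:
Anvas: *kifumoho
  kifumoho → kefumoho   [vowel merger]
  kefumoho (rule 2 does not apply)
  kefumoho → kefumuhu   [vowel merger]
  kefumuhu (rule 4 does not apply)
  kefumuhu (rule 5 does not apply)
  kefumuhu (rule 6 does not apply)
  giving Anvas kefumuhu.
If borrowed from Irtoran 'kefumoho' after the early changes, it would undergo only the recent ones:
  rule 4 (unconditioned shift): no change (kefumoho)
  rule 5 (unconditioned shift): no change (kefumoho)
  rule 6 (palatalisation): no change (kefumoho)
  ⇒ as a loan: kefumoho
Anvas 'kefumuhu' matches the inherited outcome exactly, so it is an inherited cognate, not a loan.

inherited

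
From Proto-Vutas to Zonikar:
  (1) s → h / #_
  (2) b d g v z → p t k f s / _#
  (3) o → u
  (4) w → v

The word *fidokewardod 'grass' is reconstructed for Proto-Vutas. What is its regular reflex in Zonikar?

fidukevardut

Zonikar: *fidokewardod
  fidokewardod (rule 1 does not apply)
  fidokewardod → fidokewardot   [final devoicing]
  fidokewardot → fidukewardut   [vowel merger]
  fidukewardut → fidukevardut   [unconditioned shift]
  giving Zonikar fidukevardut.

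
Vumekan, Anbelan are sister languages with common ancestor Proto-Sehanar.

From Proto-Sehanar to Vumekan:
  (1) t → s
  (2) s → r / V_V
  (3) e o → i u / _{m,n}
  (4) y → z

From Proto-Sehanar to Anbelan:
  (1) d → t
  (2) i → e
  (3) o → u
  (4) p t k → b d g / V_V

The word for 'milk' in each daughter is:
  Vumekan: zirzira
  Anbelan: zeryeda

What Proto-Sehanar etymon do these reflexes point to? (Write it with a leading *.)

*ziryita

Position 6: Vumekan has r, Anbelan has d. Taking the neighbouring segments as reconstructed: Vumekan r could go back to *t or *s or *r; Anbelan d could go back to *t or *d — the one source consistent with every daughter is *t.
Position 5: Vumekan has i, Anbelan has e. Taking the neighbouring segments as reconstructed: Vumekan i can only go back to *i; Anbelan e could go back to *e or *i — the one source consistent with every daughter is *i.
Position 4: Vumekan has z, Anbelan has y. Anbelan preserves y here (none of its changes turn any other segment into y), so the proto-segment is *y.
Verify the candidate proto-form against each daughter:
Vumekan: *ziryita
  ziryita → ziryisa   [unconditioned shift]
  ziryisa → ziryira   [rhotacism]
  ziryira (rule 3 does not apply)
  ziryira → zirzira   [unconditioned shift]
  giving Vumekan zirzira.
Anbelan: start from *ziryita.
  rule 1: no change — ziryita
  rule 2 (vowel merger): ziryita → zeryeta
  rule 3: no change — zeryeta
  rule 4 (intervocalic voicing): zeryeta → zeryeda
  ⇒ Anbelan zeryeda
No other proto-form is consistent with every reflex, so the reconstruction is *ziryita.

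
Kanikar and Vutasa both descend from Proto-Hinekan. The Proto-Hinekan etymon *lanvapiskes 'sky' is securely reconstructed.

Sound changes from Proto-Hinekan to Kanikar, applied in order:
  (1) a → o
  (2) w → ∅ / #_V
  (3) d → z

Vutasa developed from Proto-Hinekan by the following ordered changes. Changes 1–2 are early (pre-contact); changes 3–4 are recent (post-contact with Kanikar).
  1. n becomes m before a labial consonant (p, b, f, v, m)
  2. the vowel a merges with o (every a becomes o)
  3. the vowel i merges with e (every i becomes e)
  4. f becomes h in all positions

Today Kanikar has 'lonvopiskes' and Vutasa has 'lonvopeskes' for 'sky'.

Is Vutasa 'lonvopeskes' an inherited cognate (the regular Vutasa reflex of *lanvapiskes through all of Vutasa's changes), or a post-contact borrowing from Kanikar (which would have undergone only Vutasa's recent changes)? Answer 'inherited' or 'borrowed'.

If inherited, *lanvapiskes would pass through all of Vutasa's changes:
Vutasa: *lanvapiskes > lamvapiskes > lomvopiskes > lomvopeskes  (by nasal place assimilation, vowel merger, vowel merger)
If borrowed from Kanikar 'lonvopiskes' after the early changes, it would undergo only the recent ones:
  rule 3 (vowel merger): lonvopiskes → lonvopeskes
  rule 4 (unconditioned shift): no change (lonvopeskes)
  ⇒ as a loan: lonvopeskes
Vutasa 'lonvopeskes' matches the loan outcome 'lonvopeskes', not the inherited 'lomvopeskes' — it skipped the early Vutasa changes, so it was borrowed from Kanikar.

borrowed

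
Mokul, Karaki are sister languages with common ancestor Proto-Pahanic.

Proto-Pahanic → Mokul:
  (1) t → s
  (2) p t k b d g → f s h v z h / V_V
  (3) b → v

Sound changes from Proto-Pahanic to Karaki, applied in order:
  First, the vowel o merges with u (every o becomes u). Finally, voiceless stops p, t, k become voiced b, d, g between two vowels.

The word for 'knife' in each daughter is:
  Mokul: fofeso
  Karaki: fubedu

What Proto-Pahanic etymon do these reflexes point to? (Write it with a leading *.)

Position 6: Mokul has o, Karaki has u. Mokul preserves o here (none of its changes turn any other segment into o), so the proto-segment is *o.
Position 2: Mokul has o, Karaki has u. Mokul preserves o here (none of its changes turn any other segment into o), so the proto-segment is *o.
This points to *fopeto. Verify forward in each daughter:
Mokul: start from *fopeto.
  rule 1 (unconditioned shift): fopeto → fopeso
  rule 2 (intervocalic lenition): fopeso → fofeso
  rule 3: no change — fofeso
  ⇒ Mokul fofeso
Karaki: start from *fopeto.
  rule 1 (vowel merger): fopeto → fupetu
  rule 2 (intervocalic voicing): fupetu → fubedu
  ⇒ Karaki fubedu
*fopeto is the unique common source.

*fopeto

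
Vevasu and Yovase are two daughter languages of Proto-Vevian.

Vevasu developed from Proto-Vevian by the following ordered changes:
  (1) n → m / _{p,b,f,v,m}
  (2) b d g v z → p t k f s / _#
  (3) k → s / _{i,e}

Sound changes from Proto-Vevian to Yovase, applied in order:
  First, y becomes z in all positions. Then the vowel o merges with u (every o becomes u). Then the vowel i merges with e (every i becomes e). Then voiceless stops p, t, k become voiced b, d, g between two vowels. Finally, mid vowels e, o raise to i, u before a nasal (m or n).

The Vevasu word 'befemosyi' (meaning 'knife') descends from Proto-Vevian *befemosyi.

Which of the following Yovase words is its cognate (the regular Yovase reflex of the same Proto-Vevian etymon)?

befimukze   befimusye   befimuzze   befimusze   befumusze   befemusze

Yovase: start from *befemosyi.
  rule 1 (unconditioned shift): befemosyi → befemoszi
  rule 2 (vowel merger): befemoszi → befemuszi
  rule 3 (vowel merger): befemuszi → befemusze
  rule 4: no change — befemusze
  rule 5 (pre-nasal raising): befemusze → befimusze
  ⇒ Yovase befimusze
The other candidates each miss or misapply at least one Yovase change.

befimusze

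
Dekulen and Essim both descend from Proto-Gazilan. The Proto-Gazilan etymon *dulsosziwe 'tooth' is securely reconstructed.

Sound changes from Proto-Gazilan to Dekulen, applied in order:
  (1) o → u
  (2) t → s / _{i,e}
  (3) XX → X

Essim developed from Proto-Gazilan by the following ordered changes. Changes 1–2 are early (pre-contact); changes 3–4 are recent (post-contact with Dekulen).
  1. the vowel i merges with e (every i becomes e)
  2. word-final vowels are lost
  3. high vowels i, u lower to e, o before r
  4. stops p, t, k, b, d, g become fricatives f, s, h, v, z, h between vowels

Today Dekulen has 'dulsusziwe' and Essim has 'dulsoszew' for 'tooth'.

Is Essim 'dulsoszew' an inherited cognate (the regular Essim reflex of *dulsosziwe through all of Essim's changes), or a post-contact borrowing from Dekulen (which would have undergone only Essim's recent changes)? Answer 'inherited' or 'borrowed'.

If inherited, *dulsosziwe would pass through all of Essim's changes:
Essim: start from *dulsosziwe.
  rule 1 (vowel merger): dulsosziwe → dulsoszewe
  rule 2 (apocope): dulsoszewe → dulsoszew
  rule 3: no change — dulsoszew
  rule 4: no change — dulsoszew
  ⇒ Essim dulsoszew
If borrowed from Dekulen 'dulsusziwe' after the early changes, it would undergo only the recent ones:
  rule 3 (pre-rhotic lowering): no change (dulsusziwe)
  rule 4 (intervocalic lenition): no change (dulsusziwe)
  ⇒ as a loan: dulsusziwe
Essim 'dulsoszew' matches the inherited outcome exactly, so it is an inherited cognate, not a loan.

inherited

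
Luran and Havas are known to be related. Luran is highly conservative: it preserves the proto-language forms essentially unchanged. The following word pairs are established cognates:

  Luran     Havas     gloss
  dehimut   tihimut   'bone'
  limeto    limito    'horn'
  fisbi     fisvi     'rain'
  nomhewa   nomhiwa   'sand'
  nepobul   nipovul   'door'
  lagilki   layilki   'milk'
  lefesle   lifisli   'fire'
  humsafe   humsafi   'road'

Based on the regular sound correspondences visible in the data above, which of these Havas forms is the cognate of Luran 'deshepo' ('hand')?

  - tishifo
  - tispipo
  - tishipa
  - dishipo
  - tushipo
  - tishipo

dehimut ~ tihimut — Luran d corresponds to Havas t word-initially before a front vowel.
dehimut ~ tihimut, limeto ~ limito — Luran e corresponds to Havas i after a consonant, before a consonant other than r, m, n, p, b, f, v.
nepobul ~ nipovul — Luran e corresponds to Havas i after a consonant, before a labial obstruent.
Applying these to Luran 'deshepo':
  deshepo → teshepo   (d→t word-initially before a front vowel)
  teshepo → tishepo   (e→i after a consonant, before a consonant other than r, m, n, p, b, f, v)
  tishepo → tishipo   (e→i after a consonant, before a labial obstruent)
So the Havas cognate is 'tishipo'.

tishipo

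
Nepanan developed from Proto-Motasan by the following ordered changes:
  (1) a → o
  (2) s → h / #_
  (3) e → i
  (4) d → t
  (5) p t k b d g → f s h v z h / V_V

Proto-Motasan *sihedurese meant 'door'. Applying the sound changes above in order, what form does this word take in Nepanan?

hihisurisi

Nepanan: start from *sihedurese.
  rule 1: no change — sihedurese
  rule 2 (debuccalisation): sihedurese → hihedurese
  rule 3 (vowel merger): hihedurese → hihidurisi
  rule 4 (unconditioned shift): hihidurisi → hihiturisi
  rule 5 (intervocalic lenition): hihiturisi → hihisurisi
  ⇒ Nepanan hihisurisi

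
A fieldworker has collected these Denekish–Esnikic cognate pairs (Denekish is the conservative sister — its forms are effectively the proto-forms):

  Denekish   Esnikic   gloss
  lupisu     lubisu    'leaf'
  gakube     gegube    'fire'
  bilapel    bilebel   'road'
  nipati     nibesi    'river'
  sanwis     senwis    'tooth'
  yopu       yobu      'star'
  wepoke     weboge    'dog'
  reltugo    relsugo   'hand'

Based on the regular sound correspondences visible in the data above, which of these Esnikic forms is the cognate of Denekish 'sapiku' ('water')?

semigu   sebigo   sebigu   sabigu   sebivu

sebigu

bilapel ~ bilebel — Denekish a corresponds to Esnikic e after a consonant, before a labial obstruent.
lupisu ~ lubisu — Denekish p corresponds to Esnikic b between vowels (before a front vowel).
gakube ~ gegube — Denekish k corresponds to Esnikic g between vowels (before a back vowel).
Applying these to Denekish 'sapiku':
  sapiku → sepiku   (a→e after a consonant, before a labial obstruent)
  sepiku → sebiku   (p→b between vowels (before a front vowel))
  sebiku → sebigu   (k→g between vowels (before a back vowel))
So the Esnikic cognate is 'sebigu'.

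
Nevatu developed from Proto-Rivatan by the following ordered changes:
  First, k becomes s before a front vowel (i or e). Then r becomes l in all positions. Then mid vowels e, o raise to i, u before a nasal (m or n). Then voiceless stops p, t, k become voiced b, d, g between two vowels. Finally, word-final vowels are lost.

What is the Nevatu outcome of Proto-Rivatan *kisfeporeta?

Nevatu: start from *kisfeporeta.
  rule 1 (palatalisation): kisfeporeta → sisfeporeta
  rule 2 (unconditioned shift): sisfeporeta → sisfepoleta
  rule 3: no change — sisfepoleta
  rule 4 (intervocalic voicing): sisfepoleta → sisfeboleda
  rule 5 (apocope): sisfeboleda → sisfeboled
  ⇒ Nevatu sisfeboled

sisfeboled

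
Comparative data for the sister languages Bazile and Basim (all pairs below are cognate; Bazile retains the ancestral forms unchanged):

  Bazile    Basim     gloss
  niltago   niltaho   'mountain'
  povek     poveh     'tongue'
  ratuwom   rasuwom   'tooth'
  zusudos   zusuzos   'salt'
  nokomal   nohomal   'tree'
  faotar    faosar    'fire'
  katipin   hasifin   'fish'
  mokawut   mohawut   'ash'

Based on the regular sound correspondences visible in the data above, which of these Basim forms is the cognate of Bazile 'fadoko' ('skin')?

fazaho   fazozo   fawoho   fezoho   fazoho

fazoho

zusudos ~ zusuzos — Bazile d corresponds to Basim z between vowels (before a back vowel).
nokomal ~ nohomal — Bazile k corresponds to Basim h between vowels (before a back vowel).
Applying these to Bazile 'fadoko':
  fadoko → fazoko   (d→z between vowels (before a back vowel))
  fazoko → fazoho   (k→h between vowels (before a back vowel))
So the Basim cognate is 'fazoho'.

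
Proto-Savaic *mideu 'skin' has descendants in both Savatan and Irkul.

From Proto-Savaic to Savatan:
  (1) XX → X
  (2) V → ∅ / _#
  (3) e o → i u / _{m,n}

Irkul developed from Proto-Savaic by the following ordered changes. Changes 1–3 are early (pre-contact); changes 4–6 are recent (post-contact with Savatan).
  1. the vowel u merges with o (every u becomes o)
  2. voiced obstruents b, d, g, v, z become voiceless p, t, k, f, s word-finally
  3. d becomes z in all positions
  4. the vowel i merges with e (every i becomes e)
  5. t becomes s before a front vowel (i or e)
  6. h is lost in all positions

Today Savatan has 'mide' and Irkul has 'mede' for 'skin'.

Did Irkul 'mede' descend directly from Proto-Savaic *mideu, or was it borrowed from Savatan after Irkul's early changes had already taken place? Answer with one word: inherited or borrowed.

If inherited, *mideu would pass through all of Irkul's changes:
Irkul: *mideu > mideo > mizeo > mezeo  (by vowel merger, unconditioned shift, vowel merger)
If borrowed from Savatan 'mide' after the early changes, it would undergo only the recent ones:
  rule 4 (vowel merger): mide → mede
  rule 5 (palatalisation): no change (mede)
  rule 6 (h-loss): no change (mede)
  ⇒ as a loan: mede
Irkul 'mede' matches the loan outcome 'mede', not the inherited 'mezeo' — it skipped the early Irkul changes, so it was borrowed from Savatan.

borrowed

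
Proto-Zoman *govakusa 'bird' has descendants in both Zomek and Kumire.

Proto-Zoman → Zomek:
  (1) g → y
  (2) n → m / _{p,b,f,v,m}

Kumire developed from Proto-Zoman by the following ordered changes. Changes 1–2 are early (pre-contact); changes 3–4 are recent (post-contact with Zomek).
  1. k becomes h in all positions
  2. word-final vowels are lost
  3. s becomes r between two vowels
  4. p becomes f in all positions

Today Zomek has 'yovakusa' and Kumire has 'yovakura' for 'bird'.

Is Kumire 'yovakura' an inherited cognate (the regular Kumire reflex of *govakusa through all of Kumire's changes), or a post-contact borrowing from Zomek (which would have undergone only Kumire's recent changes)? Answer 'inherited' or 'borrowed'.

If inherited, *govakusa would pass through all of Kumire's changes:
Kumire: *govakusa > govahusa > govahus  (by unconditioned shift, apocope)
If borrowed from Zomek 'yovakusa' after the early changes, it would undergo only the recent ones:
  rule 3 (rhotacism): yovakusa → yovakura
  rule 4 (unconditioned shift): no change (yovakura)
  ⇒ as a loan: yovakura
Kumire 'yovakura' matches the loan outcome 'yovakura', not the inherited 'govahus' — it skipped the early Kumire changes, so it was borrowed from Zomek.

borrowed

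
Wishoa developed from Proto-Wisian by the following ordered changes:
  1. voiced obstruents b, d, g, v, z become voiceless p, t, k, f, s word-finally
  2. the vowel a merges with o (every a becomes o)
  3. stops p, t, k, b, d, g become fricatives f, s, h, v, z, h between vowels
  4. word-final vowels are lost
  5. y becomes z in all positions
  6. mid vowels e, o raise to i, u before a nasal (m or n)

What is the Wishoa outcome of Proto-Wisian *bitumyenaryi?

Wishoa: *bitumyenaryi
  bitumyenaryi (rule 1 does not apply)
  bitumyenaryi → bitumyenoryi   [vowel merger]
  bitumyenoryi → bisumyenoryi   [intervocalic lenition]
  bisumyenoryi → bisumyenory   [apocope]
  bisumyenory → bisumzenorz   [unconditioned shift]
  bisumzenorz → bisumzinorz   [pre-nasal raising]
  giving Wishoa bisumzinorz.

bisumzinorz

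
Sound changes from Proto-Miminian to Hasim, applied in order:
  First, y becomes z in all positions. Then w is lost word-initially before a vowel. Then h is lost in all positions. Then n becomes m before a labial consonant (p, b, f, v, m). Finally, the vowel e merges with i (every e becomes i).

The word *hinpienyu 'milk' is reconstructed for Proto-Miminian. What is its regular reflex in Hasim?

impiinzu

Hasim: start from *hinpienyu.
  rule 1 (unconditioned shift): hinpienyu → hinpienzu
  rule 2: no change — hinpienzu
  rule 3 (h-loss): hinpienzu → inpienzu
  rule 4 (nasal place assimilation): inpienzu → impienzu
  rule 5 (vowel merger): impienzu → impiinzu
  ⇒ Hasim impiinzu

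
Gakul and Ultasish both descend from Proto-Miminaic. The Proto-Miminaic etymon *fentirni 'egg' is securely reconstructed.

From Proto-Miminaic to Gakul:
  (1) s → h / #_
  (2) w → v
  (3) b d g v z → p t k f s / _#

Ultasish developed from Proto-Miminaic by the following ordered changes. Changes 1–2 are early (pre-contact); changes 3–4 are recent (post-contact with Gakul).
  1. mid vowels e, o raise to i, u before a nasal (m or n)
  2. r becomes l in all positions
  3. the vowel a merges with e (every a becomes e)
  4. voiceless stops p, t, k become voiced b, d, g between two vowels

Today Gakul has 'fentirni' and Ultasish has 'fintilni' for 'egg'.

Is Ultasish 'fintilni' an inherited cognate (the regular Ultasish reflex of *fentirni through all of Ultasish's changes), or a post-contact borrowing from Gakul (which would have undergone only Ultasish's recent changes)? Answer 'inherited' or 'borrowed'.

If inherited, *fentirni would pass through all of Ultasish's changes:
Ultasish: *fentirni
  fentirni → fintirni   [pre-nasal raising]
  fintirni → fintilni   [unconditioned shift]
  fintilni (rule 3 does not apply)
  fintilni (rule 4 does not apply)
  giving Ultasish fintilni.
If borrowed from Gakul 'fentirni' after the early changes, it would undergo only the recent ones:
  rule 3 (vowel merger): no change (fentirni)
  rule 4 (intervocalic voicing): no change (fentirni)
  ⇒ as a loan: fentirni
Ultasish 'fintilni' matches the inherited outcome exactly, so it is an inherited cognate, not a loan.

inherited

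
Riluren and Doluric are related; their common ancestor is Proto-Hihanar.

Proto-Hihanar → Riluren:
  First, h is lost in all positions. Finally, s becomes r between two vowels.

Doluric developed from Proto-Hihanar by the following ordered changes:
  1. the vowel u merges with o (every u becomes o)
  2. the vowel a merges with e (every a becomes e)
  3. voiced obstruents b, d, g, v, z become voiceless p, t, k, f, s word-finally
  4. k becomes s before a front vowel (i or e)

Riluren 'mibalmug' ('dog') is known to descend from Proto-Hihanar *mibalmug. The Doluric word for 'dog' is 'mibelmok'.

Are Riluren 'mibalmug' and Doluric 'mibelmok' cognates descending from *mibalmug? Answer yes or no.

yes

Derive the expected Doluric reflex of *mibalmug:
Doluric: *mibalmug > mibalmog > mibelmog > mibelmok  (by vowel merger, vowel merger, final devoicing)
Doluric 'mibelmok' matches the regular reflex exactly, so the pair is cognate.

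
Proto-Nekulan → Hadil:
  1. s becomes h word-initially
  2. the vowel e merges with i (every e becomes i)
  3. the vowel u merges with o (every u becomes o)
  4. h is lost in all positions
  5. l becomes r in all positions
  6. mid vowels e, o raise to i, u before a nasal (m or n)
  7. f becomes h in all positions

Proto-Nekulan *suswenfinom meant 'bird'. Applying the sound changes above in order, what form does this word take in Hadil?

oswinhinum

Hadil: start from *suswenfinom.
  rule 1 (debuccalisation): suswenfinom → huswenfinom
  rule 2 (vowel merger): huswenfinom → huswinfinom
  rule 3 (vowel merger): huswinfinom → hoswinfinom
  rule 4 (h-loss): hoswinfinom → oswinfinom
  rule 5: no change — oswinfinom
  rule 6 (pre-nasal raising): oswinfinom → oswinfinum
  rule 7 (unconditioned shift): oswinfinum → oswinhinum
  ⇒ Hadil oswinhinum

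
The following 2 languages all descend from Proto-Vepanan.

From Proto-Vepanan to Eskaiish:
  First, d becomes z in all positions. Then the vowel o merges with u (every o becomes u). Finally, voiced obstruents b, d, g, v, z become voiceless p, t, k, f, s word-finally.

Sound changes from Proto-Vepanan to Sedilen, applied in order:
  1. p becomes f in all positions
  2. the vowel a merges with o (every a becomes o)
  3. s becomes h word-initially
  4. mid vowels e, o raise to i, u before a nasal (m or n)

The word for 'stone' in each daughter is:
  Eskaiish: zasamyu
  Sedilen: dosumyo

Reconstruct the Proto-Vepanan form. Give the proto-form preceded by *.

Position 1: Eskaiish has z, Sedilen has d. Sedilen preserves d here (none of its changes turn any other segment into d), so the proto-segment is *d.
Position 2: Eskaiish has a, Sedilen has o. Eskaiish preserves a here (none of its changes turn any other segment into a), so the proto-segment is *a.
Verify the candidate proto-form against each daughter:
Eskaiish: *dasamyo > zasamyo > zasamyu  (by unconditioned shift, vowel merger)
Sedilen: start from *dasamyo.
  rule 1: no change — dasamyo
  rule 2 (vowel merger): dasamyo → dosomyo
  rule 3: no change — dosomyo
  rule 4 (pre-nasal raising): dosomyo → dosumyo
  ⇒ Sedilen dosumyo
*dasamyo is the unique common source.

*dasamyo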